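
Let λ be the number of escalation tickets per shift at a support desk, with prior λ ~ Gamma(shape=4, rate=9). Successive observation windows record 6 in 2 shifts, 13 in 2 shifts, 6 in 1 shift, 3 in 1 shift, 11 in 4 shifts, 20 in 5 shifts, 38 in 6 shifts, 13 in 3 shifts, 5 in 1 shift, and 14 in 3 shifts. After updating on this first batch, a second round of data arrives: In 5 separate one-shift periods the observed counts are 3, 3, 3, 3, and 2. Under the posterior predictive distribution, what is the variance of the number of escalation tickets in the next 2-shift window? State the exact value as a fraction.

Total count: 6 + 13 + 6 + 3 + 11 + 20 + 38 + 13 + 5 + 14 = 129.
Total exposure: 2 + 2 + 1 + 1 + 4 + 5 + 6 + 3 + 1 + 3 = 28 shifts.
After the first batch: Gamma(4 + 129, 9 + 28) = Gamma(133, 37).
Total count: 3 + 3 + 3 + 3 + 2 = 14.
Total exposure: 5 shifts.
After the second batch: Gamma(133 + 14, 37 + 5) = Gamma(147, 42).
The posterior predictive for a window of length T is Negative Binomial with variance T·α'·(β'+T)/β'² = 2·147·44/1764 = 22/3.

22/3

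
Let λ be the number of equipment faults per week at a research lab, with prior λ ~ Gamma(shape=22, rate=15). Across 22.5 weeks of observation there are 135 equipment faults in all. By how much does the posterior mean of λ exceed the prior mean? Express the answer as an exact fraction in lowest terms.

Total count 135 over total exposure 22.5 weeks.
Conjugate update: add total count to the shape and total exposure to the rate, giving Gamma(157, 75/2).
Posterior mean = 157/(75/2) = 314/75; prior mean = 22/15 = 22/15. Difference = 314/75 − 22/15 = 68/25.

68/25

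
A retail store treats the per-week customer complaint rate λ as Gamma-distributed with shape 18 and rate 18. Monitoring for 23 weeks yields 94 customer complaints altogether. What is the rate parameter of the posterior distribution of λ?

Total count 94 over total exposure 23 weeks.
Conjugate update: add total count to the shape and total exposure to the rate, giving Gamma(112, 41).

41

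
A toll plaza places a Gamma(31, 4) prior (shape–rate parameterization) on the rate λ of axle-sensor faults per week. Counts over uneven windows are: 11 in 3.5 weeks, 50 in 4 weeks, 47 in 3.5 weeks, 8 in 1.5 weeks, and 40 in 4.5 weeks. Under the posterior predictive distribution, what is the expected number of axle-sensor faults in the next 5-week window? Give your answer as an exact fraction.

935/21

Total count: 11 + 50 + 47 + 8 + 40 = 156.
Total exposure: 3.5 + 4 + 3.5 + 1.5 + 4.5 = 17 weeks.
Gamma(α, β) with Poisson data over total exposure Σt gives posterior Gamma(α+Σx, β+Σt) = Gamma(187, 21).
Predictive mean over a 5-week window = T·E[λ|data] = 5·187/21 = 935/21.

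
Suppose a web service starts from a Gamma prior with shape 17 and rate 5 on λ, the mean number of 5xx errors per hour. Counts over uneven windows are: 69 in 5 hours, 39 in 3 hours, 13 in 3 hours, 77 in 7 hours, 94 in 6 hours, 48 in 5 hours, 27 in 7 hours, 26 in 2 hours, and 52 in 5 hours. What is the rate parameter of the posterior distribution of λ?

48

Total count: 69 + 39 + 13 + 77 + 94 + 48 + 27 + 26 + 52 = 445.
Total exposure: 5 + 3 + 3 + 7 + 6 + 5 + 7 + 2 + 5 = 43 hours.
The Gamma prior is conjugate for the Poisson rate, so λ | data ~ Gamma(17+445, 5+43) = Gamma(462, 48).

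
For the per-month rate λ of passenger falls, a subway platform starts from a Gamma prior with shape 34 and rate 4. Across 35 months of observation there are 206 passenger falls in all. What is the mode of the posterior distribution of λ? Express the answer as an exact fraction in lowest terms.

Total count 206 over total exposure 35 months.
Posterior: α' = 34 + 206 = 240, β' = 4 + 35 = 39.
Posterior mode = (α'−1)/β' = 239/39.

239/39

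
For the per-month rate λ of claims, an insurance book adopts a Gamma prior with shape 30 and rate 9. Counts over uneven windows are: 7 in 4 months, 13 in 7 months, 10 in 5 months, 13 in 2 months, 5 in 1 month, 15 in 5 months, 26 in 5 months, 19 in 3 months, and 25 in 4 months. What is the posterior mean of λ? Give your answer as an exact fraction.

Total count: 7 + 13 + 10 + 13 + 5 + 15 + 26 + 19 + 25 = 133.
Total exposure: 4 + 7 + 5 + 2 + 1 + 5 + 5 + 3 + 4 = 36 months.
The Gamma prior is conjugate for the Poisson rate, so λ | data ~ Gamma(30+133, 9+36) = Gamma(163, 45).
Posterior mean = α'/β' = 163/45.

163/45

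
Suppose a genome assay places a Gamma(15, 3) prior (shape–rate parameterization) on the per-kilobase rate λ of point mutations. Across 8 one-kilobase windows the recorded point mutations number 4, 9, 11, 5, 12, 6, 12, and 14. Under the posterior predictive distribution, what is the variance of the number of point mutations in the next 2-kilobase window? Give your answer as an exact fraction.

Total count: 4 + 9 + 11 + 5 + 12 + 6 + 12 + 14 = 73.
Total exposure: 8 kilobases.
Posterior: α' = 15 + 73 = 88, β' = 3 + 8 = 11.
The posterior predictive for a window of length T is Negative Binomial with variance T·α'·(β'+T)/β'² = 2·88·13/121 = 208/11.

208/11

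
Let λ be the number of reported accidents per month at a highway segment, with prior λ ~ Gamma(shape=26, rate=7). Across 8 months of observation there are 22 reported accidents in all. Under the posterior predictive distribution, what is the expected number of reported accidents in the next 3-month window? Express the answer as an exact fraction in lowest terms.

Total count 22 over total exposure 8 months.
By Gamma–Poisson conjugacy, the posterior is Gamma(α + Σx, β + Σt) = Gamma(26 + 22, 7 + 8) = Gamma(48, 15).
Predictive mean over a 3-month window = T·E[λ|data] = 3·48/15 = 48/5.

48/5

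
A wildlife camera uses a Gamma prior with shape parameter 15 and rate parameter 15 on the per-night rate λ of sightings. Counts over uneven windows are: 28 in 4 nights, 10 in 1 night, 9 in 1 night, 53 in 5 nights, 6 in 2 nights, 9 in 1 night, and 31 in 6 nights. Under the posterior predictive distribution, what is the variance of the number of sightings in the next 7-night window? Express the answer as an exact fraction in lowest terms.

966/25

Total count: 28 + 10 + 9 + 53 + 6 + 9 + 31 = 146.
Total exposure: 4 + 1 + 1 + 5 + 2 + 1 + 6 = 20 nights.
Posterior: α' = 15 + 146 = 161, β' = 15 + 20 = 35.
The posterior predictive for a window of length T is Negative Binomial with variance T·α'·(β'+T)/β'² = 7·161·42/1225 = 966/25.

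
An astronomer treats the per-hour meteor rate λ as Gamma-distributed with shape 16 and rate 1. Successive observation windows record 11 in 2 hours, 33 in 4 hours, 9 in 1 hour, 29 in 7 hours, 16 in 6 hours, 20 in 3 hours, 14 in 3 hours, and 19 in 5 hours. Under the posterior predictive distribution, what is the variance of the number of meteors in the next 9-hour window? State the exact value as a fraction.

Total count: 11 + 33 + 9 + 29 + 16 + 20 + 14 + 19 = 151.
Total exposure: 2 + 4 + 1 + 7 + 6 + 3 + 3 + 5 = 31 hours.
Conjugate update: add total count to the shape and total exposure to the rate, giving Gamma(167, 32).
The posterior predictive for a window of length T is Negative Binomial with variance T·α'·(β'+T)/β'² = 9·167·41/1024 = 61623/1024.

61623/1024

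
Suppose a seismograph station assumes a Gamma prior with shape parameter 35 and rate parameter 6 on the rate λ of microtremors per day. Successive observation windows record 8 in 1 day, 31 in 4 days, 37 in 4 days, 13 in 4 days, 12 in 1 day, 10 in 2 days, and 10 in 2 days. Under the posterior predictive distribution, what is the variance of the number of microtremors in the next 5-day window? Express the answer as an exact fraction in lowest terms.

1885/48

Total count: 8 + 31 + 37 + 13 + 12 + 10 + 10 = 121.
Total exposure: 1 + 4 + 4 + 4 + 1 + 2 + 2 = 18 days.
By Gamma–Poisson conjugacy, the posterior is Gamma(α + Σx, β + Σt) = Gamma(35 + 121, 6 + 18) = Gamma(156, 24).
The posterior predictive for a window of length T is Negative Binomial with variance T·α'·(β'+T)/β'² = 5·156·29/576 = 1885/48.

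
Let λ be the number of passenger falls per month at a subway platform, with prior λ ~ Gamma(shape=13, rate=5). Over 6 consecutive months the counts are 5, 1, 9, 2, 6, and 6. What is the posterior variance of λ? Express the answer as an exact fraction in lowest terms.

42/121

Total count: 5 + 1 + 9 + 2 + 6 + 6 = 29.
Total exposure: 6 months.
The Gamma prior is conjugate for the Poisson rate, so λ | data ~ Gamma(13+29, 5+6) = Gamma(42, 11).
Posterior variance = α'/β'² = 42/121.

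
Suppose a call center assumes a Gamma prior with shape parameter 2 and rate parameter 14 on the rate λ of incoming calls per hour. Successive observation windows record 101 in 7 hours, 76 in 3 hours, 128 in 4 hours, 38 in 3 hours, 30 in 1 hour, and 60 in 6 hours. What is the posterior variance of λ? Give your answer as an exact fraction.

435/1444

Total count: 101 + 76 + 128 + 38 + 30 + 60 = 433.
Total exposure: 7 + 3 + 4 + 3 + 1 + 6 = 24 hours.
Conjugate update: add total count to the shape and total exposure to the rate, giving Gamma(435, 38).
Posterior variance = α'/β'² = 435/1444.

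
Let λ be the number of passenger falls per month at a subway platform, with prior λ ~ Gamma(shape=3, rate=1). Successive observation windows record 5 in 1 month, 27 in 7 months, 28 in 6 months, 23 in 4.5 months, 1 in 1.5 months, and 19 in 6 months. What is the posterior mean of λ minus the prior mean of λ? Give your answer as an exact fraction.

Total count: 5 + 27 + 28 + 23 + 1 + 19 = 103.
Total exposure: 1 + 7 + 6 + 4.5 + 1.5 + 6 = 26 months.
Posterior: α' = 3 + 103 = 106, β' = 1 + 26 = 27.
Posterior mean = 106/27 = 106/27; prior mean = 3/1 = 3. Difference = 106/27 − 3 = 25/27.

25/27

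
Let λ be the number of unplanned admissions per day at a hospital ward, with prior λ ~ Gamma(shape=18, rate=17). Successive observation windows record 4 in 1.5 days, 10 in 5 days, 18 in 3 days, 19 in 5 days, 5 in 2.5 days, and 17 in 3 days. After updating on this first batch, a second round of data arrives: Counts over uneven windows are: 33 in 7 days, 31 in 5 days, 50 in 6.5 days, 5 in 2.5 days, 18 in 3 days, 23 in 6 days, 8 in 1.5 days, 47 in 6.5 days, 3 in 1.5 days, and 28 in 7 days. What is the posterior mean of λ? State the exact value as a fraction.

674/167

Total count: 4 + 10 + 18 + 19 + 5 + 17 = 73.
Total exposure: 1.5 + 5 + 3 + 5 + 2.5 + 3 = 20 days.
After the first batch: Gamma(18 + 73, 17 + 20) = Gamma(91, 37).
Total count: 33 + 31 + 50 + 5 + 18 + 23 + 8 + 47 + 3 + 28 = 246.
Total exposure: 7 + 5 + 6.5 + 2.5 + 3 + 6 + 1.5 + 6.5 + 1.5 + 7 = 46.5 days.
After the second batch: Gamma(91 + 246, 37 + 46.5) = Gamma(337, 167/2).
Posterior mean = α'/β' = 337/(167/2) = 674/167.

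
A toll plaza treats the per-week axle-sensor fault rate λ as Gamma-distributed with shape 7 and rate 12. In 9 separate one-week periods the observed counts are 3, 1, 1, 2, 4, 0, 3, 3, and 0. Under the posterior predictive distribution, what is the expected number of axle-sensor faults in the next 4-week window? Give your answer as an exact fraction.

Total count: 3 + 1 + 1 + 2 + 4 + 0 + 3 + 3 + 0 = 17.
Total exposure: 9 weeks.
Conjugate update: add total count to the shape and total exposure to the rate, giving Gamma(24, 21).
Predictive mean over a 4-week window = T·E[λ|data] = 4·24/21 = 32/7.

32/7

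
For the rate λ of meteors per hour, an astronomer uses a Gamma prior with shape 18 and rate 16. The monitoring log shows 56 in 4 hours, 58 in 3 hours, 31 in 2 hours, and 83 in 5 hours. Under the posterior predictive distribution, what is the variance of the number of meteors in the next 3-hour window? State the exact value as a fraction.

Total count: 56 + 58 + 31 + 83 = 228.
Total exposure: 4 + 3 + 2 + 5 = 14 hours.
Posterior: α' = 18 + 228 = 246, β' = 16 + 14 = 30.
The posterior predictive for a window of length T is Negative Binomial with variance T·α'·(β'+T)/β'² = 3·246·33/900 = 1353/50.

1353/50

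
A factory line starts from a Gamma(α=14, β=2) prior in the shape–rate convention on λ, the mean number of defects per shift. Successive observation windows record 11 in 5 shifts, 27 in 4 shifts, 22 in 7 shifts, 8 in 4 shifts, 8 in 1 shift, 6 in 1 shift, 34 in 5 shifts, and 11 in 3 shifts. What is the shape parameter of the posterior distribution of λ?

Total count: 11 + 27 + 22 + 8 + 8 + 6 + 34 + 11 = 127.
Total exposure: 5 + 4 + 7 + 4 + 1 + 1 + 5 + 3 = 30 shifts.
Conjugate update: add total count to the shape and total exposure to the rate, giving Gamma(141, 32).

141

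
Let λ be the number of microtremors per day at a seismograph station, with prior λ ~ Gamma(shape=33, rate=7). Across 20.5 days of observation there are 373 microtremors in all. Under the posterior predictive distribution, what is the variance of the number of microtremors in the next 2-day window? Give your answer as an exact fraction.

Total count 373 over total exposure 20.5 days.
Conjugate update: add total count to the shape and total exposure to the rate, giving Gamma(406, 55/2).
The posterior predictive for a window of length T is Negative Binomial with variance T·α'·(β'+T)/β'² = 2·406·(59/2)/(3025/4) = 95816/3025.

95816/3025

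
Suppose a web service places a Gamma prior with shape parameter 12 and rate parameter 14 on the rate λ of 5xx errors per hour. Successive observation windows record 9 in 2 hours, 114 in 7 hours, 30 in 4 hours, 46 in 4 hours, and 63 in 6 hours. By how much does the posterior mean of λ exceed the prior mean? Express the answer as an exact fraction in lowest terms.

Total count: 9 + 114 + 30 + 46 + 63 = 262.
Total exposure: 2 + 7 + 4 + 4 + 6 = 23 hours.
By Gamma–Poisson conjugacy, the posterior is Gamma(α + Σx, β + Σt) = Gamma(12 + 262, 14 + 23) = Gamma(274, 37).
Posterior mean = 274/37 = 274/37; prior mean = 12/14 = 6/7. Difference = 274/37 − 6/7 = 1696/259.

1696/259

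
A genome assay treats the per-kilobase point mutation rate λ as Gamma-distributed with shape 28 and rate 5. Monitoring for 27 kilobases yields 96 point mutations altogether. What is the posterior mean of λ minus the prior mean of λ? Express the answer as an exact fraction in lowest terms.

Total count 96 over total exposure 27 kilobases.
Gamma(α, β) with Poisson data over total exposure Σt gives posterior Gamma(α+Σx, β+Σt) = Gamma(124, 32).
Posterior mean = 124/32 = 31/8; prior mean = 28/5 = 28/5. Difference = 31/8 − 28/5 = -69/40.

-69/40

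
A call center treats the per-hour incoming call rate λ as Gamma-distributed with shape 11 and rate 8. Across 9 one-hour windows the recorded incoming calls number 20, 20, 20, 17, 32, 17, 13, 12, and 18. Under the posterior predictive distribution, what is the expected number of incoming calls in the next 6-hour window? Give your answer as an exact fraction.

1080/17

Total count: 20 + 20 + 20 + 17 + 32 + 17 + 13 + 12 + 18 = 169.
Total exposure: 9 hours.
Conjugate update: add total count to the shape and total exposure to the rate, giving Gamma(180, 17).
Predictive mean over a 6-hour window = T·E[λ|data] = 6·180/17 = 1080/17.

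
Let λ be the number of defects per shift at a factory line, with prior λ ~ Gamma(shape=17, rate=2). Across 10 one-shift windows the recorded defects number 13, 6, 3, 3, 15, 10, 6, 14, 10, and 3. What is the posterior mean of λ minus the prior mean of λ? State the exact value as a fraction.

Total count: 13 + 6 + 3 + 3 + 15 + 10 + 6 + 14 + 10 + 3 = 83.
Total exposure: 10 shifts.
The Gamma prior is conjugate for the Poisson rate, so λ | data ~ Gamma(17+83, 2+10) = Gamma(100, 12).
Posterior mean = 100/12 = 25/3; prior mean = 17/2 = 17/2. Difference = 25/3 − 17/2 = -1/6.

-1/6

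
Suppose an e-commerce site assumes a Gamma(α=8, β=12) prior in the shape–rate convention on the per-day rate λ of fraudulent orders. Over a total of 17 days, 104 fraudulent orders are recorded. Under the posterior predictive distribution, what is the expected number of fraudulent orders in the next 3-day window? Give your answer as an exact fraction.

Total count 104 over total exposure 17 days.
Gamma(α, β) with Poisson data over total exposure Σt gives posterior Gamma(α+Σx, β+Σt) = Gamma(112, 29).
Predictive mean over a 3-day window = T·E[λ|data] = 3·112/29 = 336/29.

336/29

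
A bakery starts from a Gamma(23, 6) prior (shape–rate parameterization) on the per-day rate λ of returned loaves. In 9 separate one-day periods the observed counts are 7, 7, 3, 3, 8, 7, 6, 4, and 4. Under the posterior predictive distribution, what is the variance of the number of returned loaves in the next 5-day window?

32

Total count: 7 + 7 + 3 + 3 + 8 + 7 + 6 + 4 + 4 = 49.
Total exposure: 9 days.
By Gamma–Poisson conjugacy, the posterior is Gamma(α + Σx, β + Σt) = Gamma(23 + 49, 6 + 9) = Gamma(72, 15).
The posterior predictive for a window of length T is Negative Binomial with variance T·α'·(β'+T)/β'² = 5·72·20/225 = 32.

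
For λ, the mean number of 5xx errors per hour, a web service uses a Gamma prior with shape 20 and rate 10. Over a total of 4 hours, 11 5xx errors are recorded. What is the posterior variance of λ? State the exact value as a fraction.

Total count 11 over total exposure 4 hours.
Conjugate update: add total count to the shape and total exposure to the rate, giving Gamma(31, 14).
Posterior variance = α'/β'² = 31/196.

31/196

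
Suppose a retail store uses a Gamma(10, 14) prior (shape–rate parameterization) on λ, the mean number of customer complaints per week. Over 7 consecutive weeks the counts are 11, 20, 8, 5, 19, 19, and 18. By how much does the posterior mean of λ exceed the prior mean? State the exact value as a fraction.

Total count: 11 + 20 + 8 + 5 + 19 + 19 + 18 = 100.
Total exposure: 7 weeks.
By Gamma–Poisson conjugacy, the posterior is Gamma(α + Σx, β + Σt) = Gamma(10 + 100, 14 + 7) = Gamma(110, 21).
Posterior mean = 110/21 = 110/21; prior mean = 10/14 = 5/7. Difference = 110/21 − 5/7 = 95/21.

95/21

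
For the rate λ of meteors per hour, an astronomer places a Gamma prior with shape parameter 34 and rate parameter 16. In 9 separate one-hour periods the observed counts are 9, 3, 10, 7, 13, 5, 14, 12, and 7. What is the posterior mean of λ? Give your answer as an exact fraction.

114/25

Total count: 9 + 3 + 10 + 7 + 13 + 5 + 14 + 12 + 7 = 80.
Total exposure: 9 hours.
The Gamma prior is conjugate for the Poisson rate, so λ | data ~ Gamma(34+80, 16+9) = Gamma(114, 25).
Posterior mean = α'/β' = 114/25.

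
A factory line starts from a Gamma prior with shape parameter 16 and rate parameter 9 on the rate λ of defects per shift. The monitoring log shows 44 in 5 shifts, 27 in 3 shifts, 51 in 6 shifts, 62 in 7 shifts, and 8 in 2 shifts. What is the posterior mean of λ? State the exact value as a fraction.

Total count: 44 + 27 + 51 + 62 + 8 = 192.
Total exposure: 5 + 3 + 6 + 7 + 2 = 23 shifts.
By Gamma–Poisson conjugacy, the posterior is Gamma(α + Σx, β + Σt) = Gamma(16 + 192, 9 + 23) = Gamma(208, 32).
Posterior mean = α'/β' = 208/32 = 13/2.

13/2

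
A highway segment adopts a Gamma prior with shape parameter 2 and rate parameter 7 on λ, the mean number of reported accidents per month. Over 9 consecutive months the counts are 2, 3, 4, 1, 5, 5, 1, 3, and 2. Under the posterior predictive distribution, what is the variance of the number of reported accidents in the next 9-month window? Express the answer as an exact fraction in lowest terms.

1575/64

Total count: 2 + 3 + 4 + 1 + 5 + 5 + 1 + 3 + 2 = 26.
Total exposure: 9 months.
The Gamma prior is conjugate for the Poisson rate, so λ | data ~ Gamma(2+26, 7+9) = Gamma(28, 16).
The posterior predictive for a window of length T is Negative Binomial with variance T·α'·(β'+T)/β'² = 9·28·25/256 = 1575/64.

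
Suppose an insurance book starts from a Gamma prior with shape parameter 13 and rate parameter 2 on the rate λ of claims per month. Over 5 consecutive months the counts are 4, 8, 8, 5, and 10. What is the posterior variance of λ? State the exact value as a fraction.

Total count: 4 + 8 + 8 + 5 + 10 = 35.
Total exposure: 5 months.
By Gamma–Poisson conjugacy, the posterior is Gamma(α + Σx, β + Σt) = Gamma(13 + 35, 2 + 5) = Gamma(48, 7).
Posterior variance = α'/β'² = 48/49.

48/49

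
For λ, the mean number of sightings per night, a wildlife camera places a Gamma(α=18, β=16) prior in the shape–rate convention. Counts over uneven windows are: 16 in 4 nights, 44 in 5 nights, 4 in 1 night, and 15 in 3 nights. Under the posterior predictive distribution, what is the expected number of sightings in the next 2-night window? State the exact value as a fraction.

Total count: 16 + 44 + 4 + 15 = 79.
Total exposure: 4 + 5 + 1 + 3 = 13 nights.
Posterior: α' = 18 + 79 = 97, β' = 16 + 13 = 29.
Predictive mean over a 2-night window = T·E[λ|data] = 2·97/29 = 194/29.

194/29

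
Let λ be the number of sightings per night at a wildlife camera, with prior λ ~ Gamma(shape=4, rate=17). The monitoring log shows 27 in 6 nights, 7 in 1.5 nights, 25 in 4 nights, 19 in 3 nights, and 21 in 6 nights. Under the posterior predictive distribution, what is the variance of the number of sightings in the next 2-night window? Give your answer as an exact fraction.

Total count: 27 + 7 + 25 + 19 + 21 = 99.
Total exposure: 6 + 1.5 + 4 + 3 + 6 = 20.5 nights.
By Gamma–Poisson conjugacy, the posterior is Gamma(α + Σx, β + Σt) = Gamma(4 + 99, 17 + 20.5) = Gamma(103, 75/2).
The posterior predictive for a window of length T is Negative Binomial with variance T·α'·(β'+T)/β'² = 2·103·(79/2)/(5625/4) = 32548/5625.

32548/5625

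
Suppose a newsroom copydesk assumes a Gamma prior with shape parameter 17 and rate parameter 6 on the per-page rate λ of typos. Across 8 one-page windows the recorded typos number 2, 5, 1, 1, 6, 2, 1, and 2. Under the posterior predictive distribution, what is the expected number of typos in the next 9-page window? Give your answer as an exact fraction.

333/14

Total count: 2 + 5 + 1 + 1 + 6 + 2 + 1 + 2 = 20.
Total exposure: 8 pages.
By Gamma–Poisson conjugacy, the posterior is Gamma(α + Σx, β + Σt) = Gamma(17 + 20, 6 + 8) = Gamma(37, 14).
Predictive mean over a 9-page window = T·E[λ|data] = 9·37/14 = 333/14.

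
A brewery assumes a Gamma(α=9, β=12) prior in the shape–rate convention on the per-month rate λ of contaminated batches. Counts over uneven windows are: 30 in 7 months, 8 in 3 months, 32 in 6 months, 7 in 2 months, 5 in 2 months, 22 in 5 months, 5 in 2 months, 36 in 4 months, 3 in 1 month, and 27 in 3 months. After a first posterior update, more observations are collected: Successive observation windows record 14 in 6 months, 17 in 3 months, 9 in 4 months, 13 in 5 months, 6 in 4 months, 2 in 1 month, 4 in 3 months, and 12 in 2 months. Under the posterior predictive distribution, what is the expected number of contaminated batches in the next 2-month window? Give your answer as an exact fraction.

Total count: 30 + 8 + 32 + 7 + 5 + 22 + 5 + 36 + 3 + 27 = 175.
Total exposure: 7 + 3 + 6 + 2 + 2 + 5 + 2 + 4 + 1 + 3 = 35 months.
After the first batch: Gamma(9 + 175, 12 + 35) = Gamma(184, 47).
Total count: 14 + 17 + 9 + 13 + 6 + 2 + 4 + 12 = 77.
Total exposure: 6 + 3 + 4 + 5 + 4 + 1 + 3 + 2 = 28 months.
After the second batch: Gamma(184 + 77, 47 + 28) = Gamma(261, 75).
Predictive mean over a 2-month window = T·E[λ|data] = 2·261/75 = 174/25.

174/25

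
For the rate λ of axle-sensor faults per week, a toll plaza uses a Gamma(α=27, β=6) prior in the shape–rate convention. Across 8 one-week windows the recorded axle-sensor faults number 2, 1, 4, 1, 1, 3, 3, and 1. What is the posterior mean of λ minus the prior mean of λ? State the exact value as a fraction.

Total count: 2 + 1 + 4 + 1 + 1 + 3 + 3 + 1 = 16.
Total exposure: 8 weeks.
Posterior: α' = 27 + 16 = 43, β' = 6 + 8 = 14.
Posterior mean = 43/14 = 43/14; prior mean = 27/6 = 9/2. Difference = 43/14 − 9/2 = -10/7.

-10/7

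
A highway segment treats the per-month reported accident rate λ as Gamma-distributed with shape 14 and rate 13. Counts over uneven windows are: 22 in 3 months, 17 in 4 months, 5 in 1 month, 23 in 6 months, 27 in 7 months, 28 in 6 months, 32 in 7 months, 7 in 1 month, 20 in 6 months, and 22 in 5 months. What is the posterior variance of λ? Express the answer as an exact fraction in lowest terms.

Total count: 22 + 17 + 5 + 23 + 27 + 28 + 32 + 7 + 20 + 22 = 203.
Total exposure: 3 + 4 + 1 + 6 + 7 + 6 + 7 + 1 + 6 + 5 = 46 months.
By Gamma–Poisson conjugacy, the posterior is Gamma(α + Σx, β + Σt) = Gamma(14 + 203, 13 + 46) = Gamma(217, 59).
Posterior variance = α'/β'² = 217/3481.

217/3481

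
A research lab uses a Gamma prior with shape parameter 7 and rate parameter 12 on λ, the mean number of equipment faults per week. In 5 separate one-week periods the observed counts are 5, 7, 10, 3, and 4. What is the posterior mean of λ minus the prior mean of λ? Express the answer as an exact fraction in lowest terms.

313/204

Total count: 5 + 7 + 10 + 3 + 4 = 29.
Total exposure: 5 weeks.
Gamma(α, β) with Poisson data over total exposure Σt gives posterior Gamma(α+Σx, β+Σt) = Gamma(36, 17).
Posterior mean = 36/17 = 36/17; prior mean = 7/12 = 7/12. Difference = 36/17 − 7/12 = 313/204.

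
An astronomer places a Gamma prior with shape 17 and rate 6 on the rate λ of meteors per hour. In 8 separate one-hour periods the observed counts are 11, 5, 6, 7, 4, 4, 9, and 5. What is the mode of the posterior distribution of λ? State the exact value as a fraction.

Total count: 11 + 5 + 6 + 7 + 4 + 4 + 9 + 5 = 51.
Total exposure: 8 hours.
The Gamma prior is conjugate for the Poisson rate, so λ | data ~ Gamma(17+51, 6+8) = Gamma(68, 14).
Posterior mode = (α'−1)/β' = 67/14.

67/14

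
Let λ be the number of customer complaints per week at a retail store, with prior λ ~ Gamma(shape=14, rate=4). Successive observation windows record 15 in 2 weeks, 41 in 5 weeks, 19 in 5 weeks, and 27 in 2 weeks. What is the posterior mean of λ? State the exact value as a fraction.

Total count: 15 + 41 + 19 + 27 = 102.
Total exposure: 2 + 5 + 5 + 2 = 14 weeks.
The Gamma prior is conjugate for the Poisson rate, so λ | data ~ Gamma(14+102, 4+14) = Gamma(116, 18).
Posterior mean = α'/β' = 116/18 = 58/9.

58/9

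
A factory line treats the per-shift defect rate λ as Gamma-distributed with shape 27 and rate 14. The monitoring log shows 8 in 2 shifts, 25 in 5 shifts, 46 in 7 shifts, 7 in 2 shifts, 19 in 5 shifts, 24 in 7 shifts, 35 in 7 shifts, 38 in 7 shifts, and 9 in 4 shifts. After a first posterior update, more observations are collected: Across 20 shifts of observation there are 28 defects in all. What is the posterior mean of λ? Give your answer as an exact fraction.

Total count: 8 + 25 + 46 + 7 + 19 + 24 + 35 + 38 + 9 = 211.
Total exposure: 2 + 5 + 7 + 2 + 5 + 7 + 7 + 7 + 4 = 46 shifts.
After the first batch: Gamma(27 + 211, 14 + 46) = Gamma(238, 60).
Total count 28 over total exposure 20 shifts.
After the second batch: Gamma(238 + 28, 60 + 20) = Gamma(266, 80).
Posterior mean = α'/β' = 266/80 = 133/40.

133/40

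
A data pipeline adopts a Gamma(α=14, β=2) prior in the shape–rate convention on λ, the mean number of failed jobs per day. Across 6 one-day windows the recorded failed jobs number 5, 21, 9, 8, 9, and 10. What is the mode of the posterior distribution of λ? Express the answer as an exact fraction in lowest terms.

75/8

Total count: 5 + 21 + 9 + 8 + 9 + 10 = 62.
Total exposure: 6 days.
Conjugate update: add total count to the shape and total exposure to the rate, giving Gamma(76, 8).
Posterior mode = (α'−1)/β' = 75/8.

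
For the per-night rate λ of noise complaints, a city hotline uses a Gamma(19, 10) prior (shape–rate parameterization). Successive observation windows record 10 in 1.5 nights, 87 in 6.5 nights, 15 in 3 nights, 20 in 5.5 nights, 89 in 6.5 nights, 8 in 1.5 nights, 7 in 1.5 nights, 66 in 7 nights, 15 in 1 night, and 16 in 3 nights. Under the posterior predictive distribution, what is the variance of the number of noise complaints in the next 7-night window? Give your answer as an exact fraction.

133056/2209

Total count: 10 + 87 + 15 + 20 + 89 + 8 + 7 + 66 + 15 + 16 = 333.
Total exposure: 1.5 + 6.5 + 3 + 5.5 + 6.5 + 1.5 + 1.5 + 7 + 1 + 3 = 37 nights.
Conjugate update: add total count to the shape and total exposure to the rate, giving Gamma(352, 47).
The posterior predictive for a window of length T is Negative Binomial with variance T·α'·(β'+T)/β'² = 7·352·54/2209 = 133056/2209.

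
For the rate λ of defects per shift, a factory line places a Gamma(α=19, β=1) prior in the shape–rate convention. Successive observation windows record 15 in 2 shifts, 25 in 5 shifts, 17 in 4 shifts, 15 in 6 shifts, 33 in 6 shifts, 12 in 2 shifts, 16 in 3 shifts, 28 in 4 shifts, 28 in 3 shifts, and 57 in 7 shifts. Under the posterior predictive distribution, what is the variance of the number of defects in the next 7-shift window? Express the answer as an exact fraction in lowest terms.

Total count: 15 + 25 + 17 + 15 + 33 + 12 + 16 + 28 + 28 + 57 = 246.
Total exposure: 2 + 5 + 4 + 6 + 6 + 2 + 3 + 4 + 3 + 7 = 42 shifts.
The Gamma prior is conjugate for the Poisson rate, so λ | data ~ Gamma(19+246, 1+42) = Gamma(265, 43).
The posterior predictive for a window of length T is Negative Binomial with variance T·α'·(β'+T)/β'² = 7·265·50/1849 = 92750/1849.

92750/1849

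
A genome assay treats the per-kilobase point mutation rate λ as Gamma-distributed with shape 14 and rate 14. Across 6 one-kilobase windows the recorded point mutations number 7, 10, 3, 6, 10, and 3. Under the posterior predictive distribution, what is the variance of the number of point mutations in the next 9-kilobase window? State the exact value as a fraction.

Total count: 7 + 10 + 3 + 6 + 10 + 3 = 39.
Total exposure: 6 kilobases.
Conjugate update: add total count to the shape and total exposure to the rate, giving Gamma(53, 20).
The posterior predictive for a window of length T is Negative Binomial with variance T·α'·(β'+T)/β'² = 9·53·29/400 = 13833/400.

13833/400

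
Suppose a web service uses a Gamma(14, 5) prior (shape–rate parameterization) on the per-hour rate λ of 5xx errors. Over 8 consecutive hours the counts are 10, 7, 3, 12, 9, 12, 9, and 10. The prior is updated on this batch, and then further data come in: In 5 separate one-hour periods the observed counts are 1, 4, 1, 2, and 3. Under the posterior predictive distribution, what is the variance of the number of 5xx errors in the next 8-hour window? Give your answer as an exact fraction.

Total count: 10 + 7 + 3 + 12 + 9 + 12 + 9 + 10 = 72.
Total exposure: 8 hours.
After the first batch: Gamma(14 + 72, 5 + 8) = Gamma(86, 13).
Total count: 1 + 4 + 1 + 2 + 3 = 11.
Total exposure: 5 hours.
After the second batch: Gamma(86 + 11, 13 + 5) = Gamma(97, 18).
The posterior predictive for a window of length T is Negative Binomial with variance T·α'·(β'+T)/β'² = 8·97·26/324 = 5044/81.

5044/81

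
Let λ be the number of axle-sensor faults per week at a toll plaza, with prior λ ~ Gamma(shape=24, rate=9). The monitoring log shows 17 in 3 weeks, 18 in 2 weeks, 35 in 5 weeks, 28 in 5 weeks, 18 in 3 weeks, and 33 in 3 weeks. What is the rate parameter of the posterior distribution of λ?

30

Total count: 17 + 18 + 35 + 28 + 18 + 33 = 149.
Total exposure: 3 + 2 + 5 + 5 + 3 + 3 = 21 weeks.
By Gamma–Poisson conjugacy, the posterior is Gamma(α + Σx, β + Σt) = Gamma(24 + 149, 9 + 21) = Gamma(173, 30).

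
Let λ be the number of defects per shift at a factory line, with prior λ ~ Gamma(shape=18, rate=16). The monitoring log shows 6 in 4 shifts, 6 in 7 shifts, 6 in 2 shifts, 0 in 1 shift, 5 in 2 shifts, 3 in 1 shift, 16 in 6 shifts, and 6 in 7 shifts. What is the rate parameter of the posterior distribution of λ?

46

Total count: 6 + 6 + 6 + 0 + 5 + 3 + 16 + 6 = 48.
Total exposure: 4 + 7 + 2 + 1 + 2 + 1 + 6 + 7 = 30 shifts.
Posterior: α' = 18 + 48 = 66, β' = 16 + 30 = 46.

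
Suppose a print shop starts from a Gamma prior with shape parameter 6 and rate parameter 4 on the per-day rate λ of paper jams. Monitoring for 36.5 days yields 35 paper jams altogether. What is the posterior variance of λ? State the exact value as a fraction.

164/6561

Total count 35 over total exposure 36.5 days.
Gamma(α, β) with Poisson data over total exposure Σt gives posterior Gamma(α+Σx, β+Σt) = Gamma(41, 81/2).
Posterior variance = α'/β'² = 41/(6561/4) = 164/6561.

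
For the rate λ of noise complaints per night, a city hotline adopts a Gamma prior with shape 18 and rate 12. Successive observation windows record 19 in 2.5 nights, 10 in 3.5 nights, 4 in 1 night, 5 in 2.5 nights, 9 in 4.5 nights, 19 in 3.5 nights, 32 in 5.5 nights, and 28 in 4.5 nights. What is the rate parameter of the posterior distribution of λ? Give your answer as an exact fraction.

79/2

Total count: 19 + 10 + 4 + 5 + 9 + 19 + 32 + 28 = 126.
Total exposure: 2.5 + 3.5 + 1 + 2.5 + 4.5 + 3.5 + 5.5 + 4.5 = 27.5 nights.
Conjugate update: add total count to the shape and total exposure to the rate, giving Gamma(144, 79/2).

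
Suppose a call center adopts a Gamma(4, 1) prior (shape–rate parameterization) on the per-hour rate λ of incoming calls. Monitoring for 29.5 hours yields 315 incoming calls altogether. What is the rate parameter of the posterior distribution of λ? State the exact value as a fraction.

Total count 315 over total exposure 29.5 hours.
Conjugate update: add total count to the shape and total exposure to the rate, giving Gamma(319, 61/2).

61/2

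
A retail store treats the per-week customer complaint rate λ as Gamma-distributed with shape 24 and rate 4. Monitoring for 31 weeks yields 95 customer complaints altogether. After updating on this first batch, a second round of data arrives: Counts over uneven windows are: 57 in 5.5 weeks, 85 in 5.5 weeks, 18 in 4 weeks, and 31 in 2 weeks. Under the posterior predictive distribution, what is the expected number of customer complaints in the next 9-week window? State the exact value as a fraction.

1395/26

Total count 95 over total exposure 31 weeks.
After the first batch: Gamma(24 + 95, 4 + 31) = Gamma(119, 35).
Total count: 57 + 85 + 18 + 31 = 191.
Total exposure: 5.5 + 5.5 + 4 + 2 = 17 weeks.
After the second batch: Gamma(119 + 191, 35 + 17) = Gamma(310, 52).
Predictive mean over a 9-week window = T·E[λ|data] = 9·310/52 = 1395/26.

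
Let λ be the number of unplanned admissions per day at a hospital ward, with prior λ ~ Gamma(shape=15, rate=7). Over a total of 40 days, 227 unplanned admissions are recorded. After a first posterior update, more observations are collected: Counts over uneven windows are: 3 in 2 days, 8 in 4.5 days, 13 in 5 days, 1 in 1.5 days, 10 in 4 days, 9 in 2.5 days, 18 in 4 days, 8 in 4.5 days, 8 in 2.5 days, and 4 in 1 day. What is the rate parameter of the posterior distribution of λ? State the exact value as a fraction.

Total count 227 over total exposure 40 days.
After the first batch: Gamma(15 + 227, 7 + 40) = Gamma(242, 47).
Total count: 3 + 8 + 13 + 1 + 10 + 9 + 18 + 8 + 8 + 4 = 82.
Total exposure: 2 + 4.5 + 5 + 1.5 + 4 + 2.5 + 4 + 4.5 + 2.5 + 1 = 31.5 days.
After the second batch: Gamma(242 + 82, 47 + 31.5) = Gamma(324, 157/2).

157/2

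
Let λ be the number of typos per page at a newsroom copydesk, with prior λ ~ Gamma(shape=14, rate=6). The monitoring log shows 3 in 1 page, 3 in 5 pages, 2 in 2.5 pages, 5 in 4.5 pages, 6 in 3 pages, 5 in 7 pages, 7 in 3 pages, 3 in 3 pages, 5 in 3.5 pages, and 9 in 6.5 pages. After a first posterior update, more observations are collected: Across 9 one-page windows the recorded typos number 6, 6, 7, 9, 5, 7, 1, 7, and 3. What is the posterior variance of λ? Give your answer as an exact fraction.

113/2916

Total count: 3 + 3 + 2 + 5 + 6 + 5 + 7 + 3 + 5 + 9 = 48.
Total exposure: 1 + 5 + 2.5 + 4.5 + 3 + 7 + 3 + 3 + 3.5 + 6.5 = 39 pages.
After the first batch: Gamma(14 + 48, 6 + 39) = Gamma(62, 45).
Total count: 6 + 6 + 7 + 9 + 5 + 7 + 1 + 7 + 3 = 51.
Total exposure: 9 pages.
After the second batch: Gamma(62 + 51, 45 + 9) = Gamma(113, 54).
Posterior variance = α'/β'² = 113/2916.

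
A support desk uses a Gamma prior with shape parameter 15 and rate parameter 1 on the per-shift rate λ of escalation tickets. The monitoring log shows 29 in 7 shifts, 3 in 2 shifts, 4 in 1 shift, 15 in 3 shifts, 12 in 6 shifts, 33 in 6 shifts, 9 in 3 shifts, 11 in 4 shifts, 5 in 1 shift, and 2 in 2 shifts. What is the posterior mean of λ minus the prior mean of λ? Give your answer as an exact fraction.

-67/6

Total count: 29 + 3 + 4 + 15 + 12 + 33 + 9 + 11 + 5 + 2 = 123.
Total exposure: 7 + 2 + 1 + 3 + 6 + 6 + 3 + 4 + 1 + 2 = 35 shifts.
By Gamma–Poisson conjugacy, the posterior is Gamma(α + Σx, β + Σt) = Gamma(15 + 123, 1 + 35) = Gamma(138, 36).
Posterior mean = 138/36 = 23/6; prior mean = 15/1 = 15. Difference = 23/6 − 15 = -67/6.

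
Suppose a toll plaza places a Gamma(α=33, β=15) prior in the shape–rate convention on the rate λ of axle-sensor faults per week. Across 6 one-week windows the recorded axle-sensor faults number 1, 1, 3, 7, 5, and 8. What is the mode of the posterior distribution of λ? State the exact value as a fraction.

19/7

Total count: 1 + 1 + 3 + 7 + 5 + 8 = 25.
Total exposure: 6 weeks.
Conjugate update: add total count to the shape and total exposure to the rate, giving Gamma(58, 21).
Posterior mode = (α'−1)/β' = 57/21 = 19/7.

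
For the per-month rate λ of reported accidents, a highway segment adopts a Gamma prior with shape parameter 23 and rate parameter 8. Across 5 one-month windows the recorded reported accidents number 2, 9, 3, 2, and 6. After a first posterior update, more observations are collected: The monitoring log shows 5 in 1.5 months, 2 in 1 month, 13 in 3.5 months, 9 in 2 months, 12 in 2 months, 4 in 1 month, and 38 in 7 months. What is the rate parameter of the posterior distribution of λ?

31

Total count: 2 + 9 + 3 + 2 + 6 = 22.
Total exposure: 5 months.
After the first batch: Gamma(23 + 22, 8 + 5) = Gamma(45, 13).
Total count: 5 + 2 + 13 + 9 + 12 + 4 + 38 = 83.
Total exposure: 1.5 + 1 + 3.5 + 2 + 2 + 1 + 7 = 18 months.
After the second batch: Gamma(45 + 83, 13 + 18) = Gamma(128, 31).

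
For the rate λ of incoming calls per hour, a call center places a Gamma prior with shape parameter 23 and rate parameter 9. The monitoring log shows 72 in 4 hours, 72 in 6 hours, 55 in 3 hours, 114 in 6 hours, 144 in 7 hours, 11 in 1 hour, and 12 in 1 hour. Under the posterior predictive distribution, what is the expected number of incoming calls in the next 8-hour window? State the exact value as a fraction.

Total count: 72 + 72 + 55 + 114 + 144 + 11 + 12 = 480.
Total exposure: 4 + 6 + 3 + 6 + 7 + 1 + 1 = 28 hours.
The Gamma prior is conjugate for the Poisson rate, so λ | data ~ Gamma(23+480, 9+28) = Gamma(503, 37).
Predictive mean over an 8-hour window = T·E[λ|data] = 8·503/37 = 4024/37.

4024/37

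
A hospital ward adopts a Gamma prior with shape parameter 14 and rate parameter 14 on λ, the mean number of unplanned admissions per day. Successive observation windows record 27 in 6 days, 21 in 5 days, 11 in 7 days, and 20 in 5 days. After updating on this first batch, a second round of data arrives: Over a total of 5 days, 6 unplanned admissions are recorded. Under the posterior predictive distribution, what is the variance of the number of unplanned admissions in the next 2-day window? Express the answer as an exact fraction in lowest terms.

242/49

Total count: 27 + 21 + 11 + 20 = 79.
Total exposure: 6 + 5 + 7 + 5 = 23 days.
After the first batch: Gamma(14 + 79, 14 + 23) = Gamma(93, 37).
Total count 6 over total exposure 5 days.
After the second batch: Gamma(93 + 6, 37 + 5) = Gamma(99, 42).
The posterior predictive for a window of length T is Negative Binomial with variance T·α'·(β'+T)/β'² = 2·99·44/1764 = 242/49.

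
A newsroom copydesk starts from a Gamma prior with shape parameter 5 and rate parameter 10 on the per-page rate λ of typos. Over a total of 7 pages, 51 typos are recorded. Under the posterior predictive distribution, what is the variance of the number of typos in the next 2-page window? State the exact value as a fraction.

2128/289

Total count 51 over total exposure 7 pages.
The Gamma prior is conjugate for the Poisson rate, so λ | data ~ Gamma(5+51, 10+7) = Gamma(56, 17).
The posterior predictive for a window of length T is Negative Binomial with variance T·α'·(β'+T)/β'² = 2·56·19/289 = 2128/289.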